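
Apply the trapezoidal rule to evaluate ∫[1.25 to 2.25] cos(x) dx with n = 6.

f(x) = cos(x)
a = 1.25, b = 2.25, n = 6
h = (b - a)/n = 0.166667

Trapezoidal rule: (h/2)[f(x₀) + 2f(x₁) + 2f(x₂) + ... + f(xₙ)]

x_0 = 1.2500, f(x_0) = 0.315322, coefficient = 1
x_1 = 1.4167, f(x_1) = 0.153520, coefficient = 2
x_2 = 1.5833, f(x_2) = -0.012537, coefficient = 2
x_3 = 1.7500, f(x_3) = -0.178246, coefficient = 2
x_4 = 1.9167, f(x_4) = -0.339016, coefficient = 2
x_5 = 2.0833, f(x_5) = -0.490390, coefficient = 2
x_6 = 2.2500, f(x_6) = -0.628174, coefficient = 1

I ≈ (0.166667/2) × -2.046187 = -0.170516
Exact value: -0.170911
Error: 0.000396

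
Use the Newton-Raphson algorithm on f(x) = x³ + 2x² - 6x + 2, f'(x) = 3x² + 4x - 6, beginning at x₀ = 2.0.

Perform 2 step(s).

f(x) = x³ + 2x² - 6x + 2
f'(x) = 3x² + 4x - 6
x₀ = 2.0

Newton-Raphson formula: x_{n+1} = x_n - f(x_n)/f'(x_n)

Iteration 1:
  f(2.000000) = 6.000000
  f'(2.000000) = 14.000000
  x_1 = 2.000000 - 6.000000/14.000000 = 1.571429
Iteration 2:
  f(1.571429) = 1.390671
  f'(1.571429) = 7.693878
  x_2 = 1.571429 - 1.390671/7.693878 = 1.390678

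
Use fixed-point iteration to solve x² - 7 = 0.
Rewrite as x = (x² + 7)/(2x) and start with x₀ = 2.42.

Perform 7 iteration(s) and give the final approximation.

Equation: x² - 7 = 0
Fixed-point form: x = (x² + 7)/(2x)
x₀ = 2.42

x_1 = g(2.420000) = 2.656281
x_2 = g(2.656281) = 2.645772
x_3 = g(2.645772) = 2.645751
x_4 = g(2.645751) = 2.645751
x_5 = g(2.645751) = 2.645751
x_6 = g(2.645751) = 2.645751
x_7 = g(2.645751) = 2.645751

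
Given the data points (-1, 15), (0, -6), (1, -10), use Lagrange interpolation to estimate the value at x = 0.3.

Lagrange interpolation formula:
P(x) = Σ yᵢ × Lᵢ(x)
where Lᵢ(x) = Π_{j≠i} (x - xⱼ)/(xᵢ - xⱼ)

L_0(0.3) = (0.3 - 0)/(-1 - 0) × (0.3 - 1)/(-1 - 1) = -0.105000
L_1(0.3) = (0.3 - (-1))/(0 - (-1)) × (0.3 - 1)/(0 - 1) = 0.910000
L_2(0.3) = (0.3 - (-1))/(1 - (-1)) × (0.3 - 0)/(1 - 0) = 0.195000

P(0.3) = 15×L_0(0.3) + (-6)×L_1(0.3) + (-10)×L_2(0.3)
P(0.3) = -8.985000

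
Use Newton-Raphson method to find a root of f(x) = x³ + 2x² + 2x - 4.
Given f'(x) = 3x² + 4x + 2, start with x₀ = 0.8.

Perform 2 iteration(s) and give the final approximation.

f(x) = x³ + 2x² + 2x - 4
f'(x) = 3x² + 4x + 2
x₀ = 0.8

Newton-Raphson formula: x_{n+1} = x_n - f(x_n)/f'(x_n)

Iteration 1:
  f(0.800000) = -0.608000
  f'(0.800000) = 7.120000
  x_1 = 0.800000 - (-0.608000)/7.120000 = 0.885393
Iteration 2:
  f(0.885393) = 0.032708
  f'(0.885393) = 7.893337
  x_2 = 0.885393 - 0.032708/7.893337 = 0.881250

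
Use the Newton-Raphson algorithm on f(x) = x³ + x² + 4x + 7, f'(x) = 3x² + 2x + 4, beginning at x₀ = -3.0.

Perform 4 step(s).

f(x) = x³ + x² + 4x + 7
f'(x) = 3x² + 2x + 4
x₀ = -3.0

Newton-Raphson formula: x_{n+1} = x_n - f(x_n)/f'(x_n)

Iteration 1:
  f(-3.000000) = -23.000000
  f'(-3.000000) = 25.000000
  x_1 = -3.000000 - (-23.000000)/25.000000 = -2.080000
Iteration 2:
  f(-2.080000) = -5.992512
  f'(-2.080000) = 12.819200
  x_2 = -2.080000 - (-5.992512)/12.819200 = -1.612536
Iteration 3:
  f(-1.612536) = -1.042906
  f'(-1.612536) = 8.575747
  x_3 = -1.612536 - (-1.042906)/8.575747 = -1.490925
Iteration 4:
  f(-1.490925) = -0.054957
  f'(-1.490925) = 7.686723
  x_4 = -1.490925 - (-0.054957)/7.686723 = -1.483775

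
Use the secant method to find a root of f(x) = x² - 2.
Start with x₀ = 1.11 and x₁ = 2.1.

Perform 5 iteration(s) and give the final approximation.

f(x) = x² - 2
x₀ = 1.11, x₁ = 2.1

Secant formula: x_{n+1} = x_n - f(x_n)(x_n - x_{n-1})/(f(x_n) - f(x_{n-1}))

Iteration 1:
  f(1.110000) = -0.767900
  f(2.100000) = 2.410000
  x_2 = 2.100000 - 2.410000×(2.100000 - 1.110000)/(2.410000 - (-0.767900))
       = 1.349221
Iteration 2:
  f(2.100000) = 2.410000
  f(1.349221) = -0.179602
  x_3 = 1.349221 - (-0.179602)×(1.349221 - 2.100000)/(-0.179602 - 2.410000)
       = 1.401292
Iteration 3:
  f(1.349221) = -0.179602
  f(1.401292) = -0.036382
  x_4 = 1.401292 - (-0.036382)×(1.401292 - 1.349221)/(-0.036382 - (-0.179602))
       = 1.414519
Iteration 4:
  f(1.401292) = -0.036382
  f(1.414519) = 0.000864
  x_5 = 1.414519 - 0.000864×(1.414519 - 1.401292)/(0.000864 - (-0.036382))
       = 1.414212
Iteration 5:
  f(1.414519) = 0.000864
  f(1.414212) = -0.000004
  x_6 = 1.414212 - (-0.000004)×(1.414212 - 1.414519)/(-0.000004 - 0.000864)
       = 1.414214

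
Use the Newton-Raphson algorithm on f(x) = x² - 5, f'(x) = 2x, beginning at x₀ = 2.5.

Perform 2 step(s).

f(x) = x² - 5
f'(x) = 2x
x₀ = 2.5

Newton-Raphson formula: x_{n+1} = x_n - f(x_n)/f'(x_n)

Iteration 1:
  f(2.500000) = 1.250000
  f'(2.500000) = 5.000000
  x_1 = 2.500000 - 1.250000/5.000000 = 2.250000
Iteration 2:
  f(2.250000) = 0.062500
  f'(2.250000) = 4.500000
  x_2 = 2.250000 - 0.062500/4.500000 = 2.236111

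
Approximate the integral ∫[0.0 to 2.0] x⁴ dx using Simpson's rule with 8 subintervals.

f(x) = x⁴
a = 0.0, b = 2.0, n = 8
h = (b - a)/n = 0.250000

Simpson's rule: (h/3)[f(x₀) + 4f(x₁) + 2f(x₂) + ... + f(xₙ)]

x_0 = 0.0000, f(x_0) = 0.000000, coefficient = 1
x_1 = 0.2500, f(x_1) = 0.003906, coefficient = 4
x_2 = 0.5000, f(x_2) = 0.062500, coefficient = 2
x_3 = 0.7500, f(x_3) = 0.316406, coefficient = 4
x_4 = 1.0000, f(x_4) = 1.000000, coefficient = 2
x_5 = 1.2500, f(x_5) = 2.441406, coefficient = 4
x_6 = 1.5000, f(x_6) = 5.062500, coefficient = 2
x_7 = 1.7500, f(x_7) = 9.378906, coefficient = 4
x_8 = 2.0000, f(x_8) = 16.000000, coefficient = 1

I ≈ (0.250000/3) × 76.812500 = 6.401042
Exact value: 6.400000
Error: 0.001042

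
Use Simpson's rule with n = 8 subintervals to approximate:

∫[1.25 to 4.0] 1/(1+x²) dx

f(x) = 1/(1+x²)
a = 1.25, b = 4.0, n = 8
h = (b - a)/n = 0.343750

Simpson's rule: (h/3)[f(x₀) + 4f(x₁) + 2f(x₂) + ... + f(xₙ)]

x_0 = 1.2500, f(x_0) = 0.390244, coefficient = 1
x_1 = 1.5938, f(x_1) = 0.282483, coefficient = 4
x_2 = 1.9375, f(x_2) = 0.210353, coefficient = 2
x_3 = 2.2812, f(x_3) = 0.161184, coefficient = 4
x_4 = 2.6250, f(x_4) = 0.126733, coefficient = 2
x_5 = 2.9688, f(x_5) = 0.101901, coefficient = 4
x_6 = 3.3125, f(x_6) = 0.083524, coefficient = 2
x_7 = 3.6562, f(x_7) = 0.069598, coefficient = 4
x_8 = 4.0000, f(x_8) = 0.058824, coefficient = 1

I ≈ (0.343750/3) × 3.750949 = 0.429796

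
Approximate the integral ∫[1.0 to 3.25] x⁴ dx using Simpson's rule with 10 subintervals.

f(x) = x⁴
a = 1.0, b = 3.25, n = 10
h = (b - a)/n = 0.225000

Simpson's rule: (h/3)[f(x₀) + 4f(x₁) + 2f(x₂) + ... + f(xₙ)]

x_0 = 1.0000, f(x_0) = 1.000000, coefficient = 1
x_1 = 1.2250, f(x_1) = 2.251875, coefficient = 4
x_2 = 1.4500, f(x_2) = 4.420506, coefficient = 2
x_3 = 1.6750, f(x_3) = 7.871532, coefficient = 4
x_4 = 1.9000, f(x_4) = 13.032100, coefficient = 2
x_5 = 2.1250, f(x_5) = 20.390869, coefficient = 4
x_6 = 2.3500, f(x_6) = 30.498006, coefficient = 2
x_7 = 2.5750, f(x_7) = 43.965188, coefficient = 4
x_8 = 2.8000, f(x_8) = 61.465600, coefficient = 2
x_9 = 3.0250, f(x_9) = 83.733938, coefficient = 4
x_10 = 3.2500, f(x_10) = 111.566406, coefficient = 1

I ≈ (0.225000/3) × 964.252439 = 72.318933
Exact value: 72.318164
Error: 0.000769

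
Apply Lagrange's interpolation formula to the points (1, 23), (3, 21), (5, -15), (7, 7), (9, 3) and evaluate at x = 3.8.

Lagrange interpolation formula:
P(x) = Σ yᵢ × Lᵢ(x)
where Lᵢ(x) = Π_{j≠i} (x - xⱼ)/(xᵢ - xⱼ)

L_0(3.8) = (3.8 - 3)/(1 - 3) × (3.8 - 5)/(1 - 5) × (3.8 - 7)/(1 - 7) × (3.8 - 9)/(1 - 9) = -0.041600
L_1(3.8) = (3.8 - 1)/(3 - 1) × (3.8 - 5)/(3 - 5) × (3.8 - 7)/(3 - 7) × (3.8 - 9)/(3 - 9) = 0.582400
L_2(3.8) = (3.8 - 1)/(5 - 1) × (3.8 - 3)/(5 - 3) × (3.8 - 7)/(5 - 7) × (3.8 - 9)/(5 - 9) = 0.582400
L_3(3.8) = (3.8 - 1)/(7 - 1) × (3.8 - 3)/(7 - 3) × (3.8 - 5)/(7 - 5) × (3.8 - 9)/(7 - 9) = -0.145600
L_4(3.8) = (3.8 - 1)/(9 - 1) × (3.8 - 3)/(9 - 3) × (3.8 - 5)/(9 - 5) × (3.8 - 7)/(9 - 7) = 0.022400

P(3.8) = 23×L_0(3.8) + 21×L_1(3.8) + (-15)×L_2(3.8) + 7×L_3(3.8) + 3×L_4(3.8)
P(3.8) = 1.585600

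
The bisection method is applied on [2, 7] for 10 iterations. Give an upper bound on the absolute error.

Bisection error bound: |error| ≤ (b-a)/2^n
|error| ≤ (7 - 2)/2^10 = 5/2^10
|error| ≤ 0.0048828125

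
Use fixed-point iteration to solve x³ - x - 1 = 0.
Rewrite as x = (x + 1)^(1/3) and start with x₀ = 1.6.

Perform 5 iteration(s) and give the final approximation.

Equation: x³ - x - 1 = 0
Fixed-point form: x = (x + 1)^(1/3)
x₀ = 1.6

x_1 = g(1.600000) = 1.375069
x_2 = g(1.375069) = 1.334214
x_3 = g(1.334214) = 1.326519
x_4 = g(1.326519) = 1.325060
x_5 = g(1.325060) = 1.324783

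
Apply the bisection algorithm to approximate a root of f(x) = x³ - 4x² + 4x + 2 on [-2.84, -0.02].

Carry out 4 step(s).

f(x) = x³ - 4x² + 4x + 2
Initial interval: [-2.84, -0.02]

Iteration 1:
  c_1 = (-2.840000 + (-0.020000))/2 = -1.430000
  f(c_1) = f(-1.430000) = -14.823807
  f(a) × f(c) ≥ 0, new interval: [-1.430000, -0.020000]
Iteration 2:
  c_2 = (-1.430000 + (-0.020000))/2 = -0.725000
  f(c_2) = f(-0.725000) = -3.383578
  f(a) × f(c) ≥ 0, new interval: [-0.725000, -0.020000]
Iteration 3:
  c_3 = (-0.725000 + (-0.020000))/2 = -0.372500
  f(c_3) = f(-0.372500) = -0.096712
  f(a) × f(c) ≥ 0, new interval: [-0.372500, -0.020000]
Iteration 4:
  c_4 = (-0.372500 + (-0.020000))/2 = -0.196250
  f(c_4) = f(-0.196250) = 1.053385
  f(a) × f(c) < 0, new interval: [-0.372500, -0.196250]

After 4 iteration(s), the approximation is c_4 = -0.196250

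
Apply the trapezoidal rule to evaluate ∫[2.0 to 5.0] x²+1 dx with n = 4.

f(x) = x²+1
a = 2.0, b = 5.0, n = 4
h = (b - a)/n = 0.750000

Trapezoidal rule: (h/2)[f(x₀) + 2f(x₁) + 2f(x₂) + ... + f(xₙ)]

x_0 = 2.0000, f(x_0) = 5.000000, coefficient = 1
x_1 = 2.7500, f(x_1) = 8.562500, coefficient = 2
x_2 = 3.5000, f(x_2) = 13.250000, coefficient = 2
x_3 = 4.2500, f(x_3) = 19.062500, coefficient = 2
x_4 = 5.0000, f(x_4) = 26.000000, coefficient = 1

I ≈ (0.750000/2) × 112.750000 = 42.281250
Exact value: 42.000000
Error: 0.281250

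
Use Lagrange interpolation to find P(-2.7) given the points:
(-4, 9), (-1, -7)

Lagrange interpolation formula:
P(x) = Σ yᵢ × Lᵢ(x)
where Lᵢ(x) = Π_{j≠i} (x - xⱼ)/(xᵢ - xⱼ)

L_0(-2.7) = (-2.7 - (-1))/(-4 - (-1)) = 0.566667
L_1(-2.7) = (-2.7 - (-4))/(-1 - (-4)) = 0.433333

P(-2.7) = 9×L_0(-2.7) + (-7)×L_1(-2.7)
P(-2.7) = 2.066667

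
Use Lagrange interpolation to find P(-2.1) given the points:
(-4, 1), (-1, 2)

Lagrange interpolation formula:
P(x) = Σ yᵢ × Lᵢ(x)
where Lᵢ(x) = Π_{j≠i} (x - xⱼ)/(xᵢ - xⱼ)

L_0(-2.1) = (-2.1 - (-1))/(-4 - (-1)) = 0.366667
L_1(-2.1) = (-2.1 - (-4))/(-1 - (-4)) = 0.633333

P(-2.1) = 1×L_0(-2.1) + 2×L_1(-2.1)
P(-2.1) = 1.633333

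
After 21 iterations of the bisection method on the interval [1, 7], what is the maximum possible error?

Bisection error bound: |error| ≤ (b-a)/2^n
|error| ≤ (7 - 1)/2^21 = 6/2^21
|error| ≤ 0.0000028610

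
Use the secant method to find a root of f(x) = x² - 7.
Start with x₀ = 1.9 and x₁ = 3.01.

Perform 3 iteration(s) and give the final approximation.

f(x) = x² - 7
x₀ = 1.9, x₁ = 3.01

Secant formula: x_{n+1} = x_n - f(x_n)(x_n - x_{n-1})/(f(x_n) - f(x_{n-1}))

Iteration 1:
  f(1.900000) = -3.390000
  f(3.010000) = 2.060100
  x_2 = 3.010000 - 2.060100×(3.010000 - 1.900000)/(2.060100 - (-3.390000))
       = 2.590428
Iteration 2:
  f(3.010000) = 2.060100
  f(2.590428) = -0.289684
  x_3 = 2.590428 - (-0.289684)×(2.590428 - 3.010000)/(-0.289684 - 2.060100)
       = 2.642153
Iteration 3:
  f(2.590428) = -0.289684
  f(2.642153) = -0.019027
  x_4 = 2.642153 - (-0.019027)×(2.642153 - 2.590428)/(-0.019027 - (-0.289684))
       = 2.645789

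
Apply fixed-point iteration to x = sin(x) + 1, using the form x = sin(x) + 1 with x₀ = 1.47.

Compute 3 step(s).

Equation: x = sin(x) + 1
Fixed-point form: x = sin(x) + 1
x₀ = 1.47

x_1 = g(1.470000) = 1.994924
x_2 = g(1.994924) = 1.911398
x_3 = g(1.911398) = 1.942554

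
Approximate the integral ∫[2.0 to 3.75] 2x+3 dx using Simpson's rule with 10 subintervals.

f(x) = 2x+3
a = 2.0, b = 3.75, n = 10
h = (b - a)/n = 0.175000

Simpson's rule: (h/3)[f(x₀) + 4f(x₁) + 2f(x₂) + ... + f(xₙ)]

x_0 = 2.0000, f(x_0) = 7.000000, coefficient = 1
x_1 = 2.1750, f(x_1) = 7.350000, coefficient = 4
x_2 = 2.3500, f(x_2) = 7.700000, coefficient = 2
x_3 = 2.5250, f(x_3) = 8.050000, coefficient = 4
x_4 = 2.7000, f(x_4) = 8.400000, coefficient = 2
x_5 = 2.8750, f(x_5) = 8.750000, coefficient = 4
x_6 = 3.0500, f(x_6) = 9.100000, coefficient = 2
x_7 = 3.2250, f(x_7) = 9.450000, coefficient = 4
x_8 = 3.4000, f(x_8) = 9.800000, coefficient = 2
x_9 = 3.5750, f(x_9) = 10.150000, coefficient = 4
x_10 = 3.7500, f(x_10) = 10.500000, coefficient = 1

I ≈ (0.175000/3) × 262.500000 = 15.312500
Exact value: 15.312500
Error: 0.000000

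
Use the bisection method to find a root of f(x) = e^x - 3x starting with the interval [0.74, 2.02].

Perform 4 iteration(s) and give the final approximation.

f(x) = e^x - 3x
Initial interval: [0.74, 2.02]

Iteration 1:
  c_1 = (0.740000 + 2.020000)/2 = 1.380000
  f(c_1) = f(1.380000) = -0.165098
  f(a) × f(c) ≥ 0, new interval: [1.380000, 2.020000]
Iteration 2:
  c_2 = (1.380000 + 2.020000)/2 = 1.700000
  f(c_2) = f(1.700000) = 0.373947
  f(a) × f(c) < 0, new interval: [1.380000, 1.700000]
Iteration 3:
  c_3 = (1.380000 + 1.700000)/2 = 1.540000
  f(c_3) = f(1.540000) = 0.044590
  f(a) × f(c) < 0, new interval: [1.380000, 1.540000]
Iteration 4:
  c_4 = (1.380000 + 1.540000)/2 = 1.460000
  f(c_4) = f(1.460000) = -0.074040
  f(a) × f(c) ≥ 0, new interval: [1.460000, 1.540000]

After 4 iteration(s), the approximation is c_4 = 1.460000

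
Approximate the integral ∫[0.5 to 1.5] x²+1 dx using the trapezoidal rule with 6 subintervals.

f(x) = x²+1
a = 0.5, b = 1.5, n = 6
h = (b - a)/n = 0.166667

Trapezoidal rule: (h/2)[f(x₀) + 2f(x₁) + 2f(x₂) + ... + f(xₙ)]

x_0 = 0.5000, f(x_0) = 1.250000, coefficient = 1
x_1 = 0.6667, f(x_1) = 1.444444, coefficient = 2
x_2 = 0.8333, f(x_2) = 1.694444, coefficient = 2
x_3 = 1.0000, f(x_3) = 2.000000, coefficient = 2
x_4 = 1.1667, f(x_4) = 2.361111, coefficient = 2
x_5 = 1.3333, f(x_5) = 2.777778, coefficient = 2
x_6 = 1.5000, f(x_6) = 3.250000, coefficient = 1

I ≈ (0.166667/2) × 25.055556 = 2.087963
Exact value: 2.083333
Error: 0.004630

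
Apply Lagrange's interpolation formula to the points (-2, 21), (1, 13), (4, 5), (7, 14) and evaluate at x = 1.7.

Lagrange interpolation formula:
P(x) = Σ yᵢ × Lᵢ(x)
where Lᵢ(x) = Π_{j≠i} (x - xⱼ)/(xᵢ - xⱼ)

L_0(1.7) = (1.7 - 1)/(-2 - 1) × (1.7 - 4)/(-2 - 4) × (1.7 - 7)/(-2 - 7) = -0.052673
L_1(1.7) = (1.7 - (-2))/(1 - (-2)) × (1.7 - 4)/(1 - 4) × (1.7 - 7)/(1 - 7) = 0.835241
L_2(1.7) = (1.7 - (-2))/(4 - (-2)) × (1.7 - 1)/(4 - 1) × (1.7 - 7)/(4 - 7) = 0.254204
L_3(1.7) = (1.7 - (-2))/(7 - (-2)) × (1.7 - 1)/(7 - 1) × (1.7 - 4)/(7 - 4) = -0.036772

P(1.7) = 21×L_0(1.7) + 13×L_1(1.7) + 5×L_2(1.7) + 14×L_3(1.7)
P(1.7) = 10.508216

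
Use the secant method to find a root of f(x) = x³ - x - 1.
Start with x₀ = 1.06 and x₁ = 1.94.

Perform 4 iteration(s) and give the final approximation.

f(x) = x³ - x - 1
x₀ = 1.06, x₁ = 1.94

Secant formula: x_{n+1} = x_n - f(x_n)(x_n - x_{n-1})/(f(x_n) - f(x_{n-1}))

Iteration 1:
  f(1.060000) = -0.868984
  f(1.940000) = 4.361384
  x_2 = 1.940000 - 4.361384×(1.940000 - 1.060000)/(4.361384 - (-0.868984))
       = 1.206205
Iteration 2:
  f(1.940000) = 4.361384
  f(1.206205) = -0.451261
  x_3 = 1.206205 - (-0.451261)×(1.206205 - 1.940000)/(-0.451261 - 4.361384)
       = 1.275010
Iteration 3:
  f(1.206205) = -0.451261
  f(1.275010) = -0.202290
  x_4 = 1.275010 - (-0.202290)×(1.275010 - 1.206205)/(-0.202290 - (-0.451261))
       = 1.330914
Iteration 4:
  f(1.275010) = -0.202290
  f(1.330914) = 0.026577
  x_5 = 1.330914 - 0.026577×(1.330914 - 1.275010)/(0.026577 - (-0.202290))
       = 1.324422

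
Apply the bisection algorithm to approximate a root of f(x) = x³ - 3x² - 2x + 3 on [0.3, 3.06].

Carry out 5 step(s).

f(x) = x³ - 3x² - 2x + 3
Initial interval: [0.3, 3.06]

Iteration 1:
  c_1 = (0.300000 + 3.060000)/2 = 1.680000
  f(c_1) = f(1.680000) = -4.085568
  f(a) × f(c) < 0, new interval: [0.300000, 1.680000]
Iteration 2:
  c_2 = (0.300000 + 1.680000)/2 = 0.990000
  f(c_2) = f(0.990000) = -0.950001
  f(a) × f(c) < 0, new interval: [0.300000, 0.990000]
Iteration 3:
  c_3 = (0.300000 + 0.990000)/2 = 0.645000
  f(c_3) = f(0.645000) = 0.730261
  f(a) × f(c) ≥ 0, new interval: [0.645000, 0.990000]
Iteration 4:
  c_4 = (0.645000 + 0.990000)/2 = 0.817500
  f(c_4) = f(0.817500) = -0.093578
  f(a) × f(c) < 0, new interval: [0.645000, 0.817500]
Iteration 5:
  c_5 = (0.645000 + 0.817500)/2 = 0.731250
  f(c_5) = f(0.731250) = 0.324339
  f(a) × f(c) ≥ 0, new interval: [0.731250, 0.817500]

After 5 iteration(s), the approximation is c_5 = 0.731250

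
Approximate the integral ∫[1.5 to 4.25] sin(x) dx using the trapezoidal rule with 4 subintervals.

f(x) = sin(x)
a = 1.5, b = 4.25, n = 4
h = (b - a)/n = 0.687500

Trapezoidal rule: (h/2)[f(x₀) + 2f(x₁) + 2f(x₂) + ... + f(xₙ)]

x_0 = 1.5000, f(x_0) = 0.997495, coefficient = 1
x_1 = 2.1875, f(x_1) = 0.815789, coefficient = 2
x_2 = 2.8750, f(x_2) = 0.263446, coefficient = 2
x_3 = 3.5625, f(x_3) = -0.408589, coefficient = 2
x_4 = 4.2500, f(x_4) = -0.894989, coefficient = 1

I ≈ (0.687500/2) × 1.443799 = 0.496306
Exact value: 0.516825
Error: 0.020519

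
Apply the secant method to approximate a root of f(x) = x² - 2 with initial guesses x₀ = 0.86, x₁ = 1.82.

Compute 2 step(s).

f(x) = x² - 2
x₀ = 0.86, x₁ = 1.82

Secant formula: x_{n+1} = x_n - f(x_n)(x_n - x_{n-1})/(f(x_n) - f(x_{n-1}))

Iteration 1:
  f(0.860000) = -1.260400
  f(1.820000) = 1.312400
  x_2 = 1.820000 - 1.312400×(1.820000 - 0.860000)/(1.312400 - (-1.260400))
       = 1.330299
Iteration 2:
  f(1.820000) = 1.312400
  f(1.330299) = -0.230306
  x_3 = 1.330299 - (-0.230306)×(1.330299 - 1.820000)/(-0.230306 - 1.312400)
       = 1.403405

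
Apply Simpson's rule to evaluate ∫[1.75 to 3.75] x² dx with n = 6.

f(x) = x²
a = 1.75, b = 3.75, n = 6
h = (b - a)/n = 0.333333

Simpson's rule: (h/3)[f(x₀) + 4f(x₁) + 2f(x₂) + ... + f(xₙ)]

x_0 = 1.7500, f(x_0) = 3.062500, coefficient = 1
x_1 = 2.0833, f(x_1) = 4.340278, coefficient = 4
x_2 = 2.4167, f(x_2) = 5.840278, coefficient = 2
x_3 = 2.7500, f(x_3) = 7.562500, coefficient = 4
x_4 = 3.0833, f(x_4) = 9.506944, coefficient = 2
x_5 = 3.4167, f(x_5) = 11.673611, coefficient = 4
x_6 = 3.7500, f(x_6) = 14.062500, coefficient = 1

I ≈ (0.333333/3) × 142.125000 = 15.791667
Exact value: 15.791667
Error: 0.000000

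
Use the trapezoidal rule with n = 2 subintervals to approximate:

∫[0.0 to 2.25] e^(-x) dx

f(x) = e^(-x)
a = 0.0, b = 2.25, n = 2
h = (b - a)/n = 1.125000

Trapezoidal rule: (h/2)[f(x₀) + 2f(x₁) + 2f(x₂) + ... + f(xₙ)]

x_0 = 0.0000, f(x_0) = 1.000000, coefficient = 1
x_1 = 1.1250, f(x_1) = 0.324652, coefficient = 2
x_2 = 2.2500, f(x_2) = 0.105399, coefficient = 1

I ≈ (1.125000/2) × 1.754704 = 0.987021
Exact value: 0.894601
Error: 0.092420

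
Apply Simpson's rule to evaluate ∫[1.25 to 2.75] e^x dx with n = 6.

f(x) = e^x
a = 1.25, b = 2.75, n = 6
h = (b - a)/n = 0.250000

Simpson's rule: (h/3)[f(x₀) + 4f(x₁) + 2f(x₂) + ... + f(xₙ)]

x_0 = 1.2500, f(x_0) = 3.490343, coefficient = 1
x_1 = 1.5000, f(x_1) = 4.481689, coefficient = 4
x_2 = 1.7500, f(x_2) = 5.754603, coefficient = 2
x_3 = 2.0000, f(x_3) = 7.389056, coefficient = 4
x_4 = 2.2500, f(x_4) = 9.487736, coefficient = 2
x_5 = 2.5000, f(x_5) = 12.182494, coefficient = 4
x_6 = 2.7500, f(x_6) = 15.642632, coefficient = 1

I ≈ (0.250000/3) × 145.830608 = 12.152551
Exact value: 12.152289
Error: 0.000262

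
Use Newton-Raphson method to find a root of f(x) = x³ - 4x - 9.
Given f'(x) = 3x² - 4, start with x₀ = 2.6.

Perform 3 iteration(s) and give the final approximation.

f(x) = x³ - 4x - 9
f'(x) = 3x² - 4
x₀ = 2.6

Newton-Raphson formula: x_{n+1} = x_n - f(x_n)/f'(x_n)

Iteration 1:
  f(2.600000) = -1.824000
  f'(2.600000) = 16.280000
  x_1 = 2.600000 - (-1.824000)/16.280000 = 2.712039
Iteration 2:
  f(2.712039) = 0.099318
  f'(2.712039) = 18.065472
  x_2 = 2.712039 - 0.099318/18.065472 = 2.706542
Iteration 3:
  f(2.706542) = 0.000246
  f'(2.706542) = 17.976103
  x_3 = 2.706542 - 0.000246/17.976103 = 2.706528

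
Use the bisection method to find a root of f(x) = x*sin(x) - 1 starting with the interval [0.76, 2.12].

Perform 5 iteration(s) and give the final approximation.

f(x) = x*sin(x) - 1
Initial interval: [0.76, 2.12]

Iteration 1:
  c_1 = (0.760000 + 2.120000)/2 = 1.440000
  f(c_1) = f(1.440000) = 0.427700
  f(a) × f(c) < 0, new interval: [0.760000, 1.440000]
Iteration 2:
  c_2 = (0.760000 + 1.440000)/2 = 1.100000
  f(c_2) = f(1.100000) = -0.019672
  f(a) × f(c) ≥ 0, new interval: [1.100000, 1.440000]
Iteration 3:
  c_3 = (1.100000 + 1.440000)/2 = 1.270000
  f(c_3) = f(1.270000) = 0.212978
  f(a) × f(c) < 0, new interval: [1.100000, 1.270000]
Iteration 4:
  c_4 = (1.100000 + 1.270000)/2 = 1.185000
  f(c_4) = f(1.185000) = 0.097901
  f(a) × f(c) < 0, new interval: [1.100000, 1.185000]
Iteration 5:
  c_5 = (1.100000 + 1.185000)/2 = 1.142500
  f(c_5) = f(1.142500) = 0.039303
  f(a) × f(c) < 0, new interval: [1.100000, 1.142500]

After 5 iteration(s), the approximation is c_5 = 1.142500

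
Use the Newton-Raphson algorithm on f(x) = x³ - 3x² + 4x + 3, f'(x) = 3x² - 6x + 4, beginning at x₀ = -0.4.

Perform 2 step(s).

f(x) = x³ - 3x² + 4x + 3
f'(x) = 3x² - 6x + 4
x₀ = -0.4

Newton-Raphson formula: x_{n+1} = x_n - f(x_n)/f'(x_n)

Iteration 1:
  f(-0.400000) = 0.856000
  f'(-0.400000) = 6.880000
  x_1 = -0.400000 - 0.856000/6.880000 = -0.524419
Iteration 2:
  f(-0.524419) = -0.066942
  f'(-0.524419) = 7.971556
  x_2 = -0.524419 - (-0.066942)/7.971556 = -0.516021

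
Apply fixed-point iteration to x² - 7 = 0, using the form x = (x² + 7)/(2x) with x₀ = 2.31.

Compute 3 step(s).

Equation: x² - 7 = 0
Fixed-point form: x = (x² + 7)/(2x)
x₀ = 2.31

x_1 = g(2.310000) = 2.670152
x_2 = g(2.670152) = 2.645863
x_3 = g(2.645863) = 2.645751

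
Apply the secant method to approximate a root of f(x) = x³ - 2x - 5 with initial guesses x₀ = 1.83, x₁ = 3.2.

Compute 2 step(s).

f(x) = x³ - 2x - 5
x₀ = 1.83, x₁ = 3.2

Secant formula: x_{n+1} = x_n - f(x_n)(x_n - x_{n-1})/(f(x_n) - f(x_{n-1}))

Iteration 1:
  f(1.830000) = -2.531513
  f(3.200000) = 21.368000
  x_2 = 3.200000 - 21.368000×(3.200000 - 1.830000)/(21.368000 - (-2.531513))
       = 1.975115
Iteration 2:
  f(3.200000) = 21.368000
  f(1.975115) = -1.245152
  x_3 = 1.975115 - (-1.245152)×(1.975115 - 3.200000)/(-1.245152 - 21.368000)
       = 2.042561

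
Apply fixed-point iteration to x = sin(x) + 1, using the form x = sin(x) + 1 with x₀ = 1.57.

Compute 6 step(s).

Equation: x = sin(x) + 1
Fixed-point form: x = sin(x) + 1
x₀ = 1.57

x_1 = g(1.570000) = 2.000000
x_2 = g(2.000000) = 1.909298
x_3 = g(1.909298) = 1.943253
x_4 = g(1.943253) = 1.931436
x_5 = g(1.931436) = 1.935671
x_6 = g(1.935671) = 1.934168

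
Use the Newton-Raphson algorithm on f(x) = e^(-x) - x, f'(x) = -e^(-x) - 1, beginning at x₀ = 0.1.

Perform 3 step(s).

f(x) = e^(-x) - x
f'(x) = -e^(-x) - 1
x₀ = 0.1

Newton-Raphson formula: x_{n+1} = x_n - f(x_n)/f'(x_n)

Iteration 1:
  f(0.100000) = 0.804837
  f'(0.100000) = -1.904837
  x_1 = 0.100000 - 0.804837/(-1.904837) = 0.522523
Iteration 2:
  f(0.522523) = 0.070500
  f'(0.522523) = -1.593023
  x_2 = 0.522523 - 0.070500/(-1.593023) = 0.566778
Iteration 3:
  f(0.566778) = 0.000572
  f'(0.566778) = -1.567350
  x_3 = 0.566778 - 0.000572/(-1.567350) = 0.567143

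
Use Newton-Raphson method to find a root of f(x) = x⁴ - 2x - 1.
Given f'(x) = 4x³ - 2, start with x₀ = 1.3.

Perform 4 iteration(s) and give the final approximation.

f(x) = x⁴ - 2x - 1
f'(x) = 4x³ - 2
x₀ = 1.3

Newton-Raphson formula: x_{n+1} = x_n - f(x_n)/f'(x_n)

Iteration 1:
  f(1.300000) = -0.743900
  f'(1.300000) = 6.788000
  x_1 = 1.300000 - (-0.743900)/6.788000 = 1.409590
Iteration 2:
  f(1.409590) = 0.128771
  f'(1.409590) = 9.203116
  x_2 = 1.409590 - 0.128771/9.203116 = 1.395598
Iteration 3:
  f(1.395598) = 0.002319
  f'(1.395598) = 8.872799
  x_3 = 1.395598 - 0.002319/8.872799 = 1.395337
Iteration 4:
  f(1.395337) = 0.000001
  f'(1.395337) = 8.866693
  x_4 = 1.395337 - 0.000001/8.866693 = 1.395337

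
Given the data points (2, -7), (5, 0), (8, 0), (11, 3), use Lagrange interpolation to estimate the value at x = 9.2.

Lagrange interpolation formula:
P(x) = Σ yᵢ × Lᵢ(x)
where Lᵢ(x) = Π_{j≠i} (x - xⱼ)/(xᵢ - xⱼ)

L_0(9.2) = (9.2 - 5)/(2 - 5) × (9.2 - 8)/(2 - 8) × (9.2 - 11)/(2 - 11) = 0.056000
L_1(9.2) = (9.2 - 2)/(5 - 2) × (9.2 - 8)/(5 - 8) × (9.2 - 11)/(5 - 11) = -0.288000
L_2(9.2) = (9.2 - 2)/(8 - 2) × (9.2 - 5)/(8 - 5) × (9.2 - 11)/(8 - 11) = 1.008000
L_3(9.2) = (9.2 - 2)/(11 - 2) × (9.2 - 5)/(11 - 5) × (9.2 - 8)/(11 - 8) = 0.224000

P(9.2) = (-7)×L_0(9.2) + 0×L_1(9.2) + 0×L_2(9.2) + 3×L_3(9.2)
P(9.2) = 0.280000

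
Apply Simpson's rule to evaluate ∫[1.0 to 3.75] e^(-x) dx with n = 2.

f(x) = e^(-x)
a = 1.0, b = 3.75, n = 2
h = (b - a)/n = 1.375000

Simpson's rule: (h/3)[f(x₀) + 4f(x₁) + 2f(x₂) + ... + f(xₙ)]

x_0 = 1.0000, f(x_0) = 0.367879, coefficient = 1
x_1 = 2.3750, f(x_1) = 0.093014, coefficient = 4
x_2 = 3.7500, f(x_2) = 0.023518, coefficient = 1

I ≈ (1.375000/3) × 0.763455 = 0.349917
Exact value: 0.344362
Error: 0.005555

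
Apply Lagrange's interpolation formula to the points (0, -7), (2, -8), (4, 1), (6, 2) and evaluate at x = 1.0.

Lagrange interpolation formula:
P(x) = Σ yᵢ × Lᵢ(x)
where Lᵢ(x) = Π_{j≠i} (x - xⱼ)/(xᵢ - xⱼ)

L_0(1.0) = (1.0 - 2)/(0 - 2) × (1.0 - 4)/(0 - 4) × (1.0 - 6)/(0 - 6) = 0.312500
L_1(1.0) = (1.0 - 0)/(2 - 0) × (1.0 - 4)/(2 - 4) × (1.0 - 6)/(2 - 6) = 0.937500
L_2(1.0) = (1.0 - 0)/(4 - 0) × (1.0 - 2)/(4 - 2) × (1.0 - 6)/(4 - 6) = -0.312500
L_3(1.0) = (1.0 - 0)/(6 - 0) × (1.0 - 2)/(6 - 2) × (1.0 - 4)/(6 - 4) = 0.062500

P(1.0) = (-7)×L_0(1.0) + (-8)×L_1(1.0) + 1×L_2(1.0) + 2×L_3(1.0)
P(1.0) = -9.875000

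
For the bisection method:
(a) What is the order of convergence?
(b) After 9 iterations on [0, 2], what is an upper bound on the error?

(a) Bisection has linear (order 1) convergence; the error is halved each step.

(b) Error bound = (b-a)/2^n = (2 - 0)/2^{9}
    = 2/2^{9}

(a) 1 (linear); (b) error ≤ 3.91e-03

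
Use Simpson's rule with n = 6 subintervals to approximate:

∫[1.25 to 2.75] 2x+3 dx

f(x) = 2x+3
a = 1.25, b = 2.75, n = 6
h = (b - a)/n = 0.250000

Simpson's rule: (h/3)[f(x₀) + 4f(x₁) + 2f(x₂) + ... + f(xₙ)]

x_0 = 1.2500, f(x_0) = 5.500000, coefficient = 1
x_1 = 1.5000, f(x_1) = 6.000000, coefficient = 4
x_2 = 1.7500, f(x_2) = 6.500000, coefficient = 2
x_3 = 2.0000, f(x_3) = 7.000000, coefficient = 4
x_4 = 2.2500, f(x_4) = 7.500000, coefficient = 2
x_5 = 2.5000, f(x_5) = 8.000000, coefficient = 4
x_6 = 2.7500, f(x_6) = 8.500000, coefficient = 1

I ≈ (0.250000/3) × 126.000000 = 10.500000
Exact value: 10.500000
Error: 0.000000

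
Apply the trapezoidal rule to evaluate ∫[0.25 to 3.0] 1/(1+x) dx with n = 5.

f(x) = 1/(1+x)
a = 0.25, b = 3.0, n = 5
h = (b - a)/n = 0.550000

Trapezoidal rule: (h/2)[f(x₀) + 2f(x₁) + 2f(x₂) + ... + f(xₙ)]

x_0 = 0.2500, f(x_0) = 0.800000, coefficient = 1
x_1 = 0.8000, f(x_1) = 0.555556, coefficient = 2
x_2 = 1.3500, f(x_2) = 0.425532, coefficient = 2
x_3 = 1.9000, f(x_3) = 0.344828, coefficient = 2
x_4 = 2.4500, f(x_4) = 0.289855, coefficient = 2
x_5 = 3.0000, f(x_5) = 0.250000, coefficient = 1

I ≈ (0.550000/2) × 4.281540 = 1.177424
Exact value: 1.163151
Error: 0.014273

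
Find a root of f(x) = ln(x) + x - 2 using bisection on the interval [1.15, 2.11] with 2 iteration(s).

f(x) = ln(x) + x - 2
Initial interval: [1.15, 2.11]

Iteration 1:
  c_1 = (1.150000 + 2.110000)/2 = 1.630000
  f(c_1) = f(1.630000) = 0.118580
  f(a) × f(c) < 0, new interval: [1.150000, 1.630000]
Iteration 2:
  c_2 = (1.150000 + 1.630000)/2 = 1.390000
  f(c_2) = f(1.390000) = -0.280696
  f(a) × f(c) ≥ 0, new interval: [1.390000, 1.630000]

After 2 iteration(s), the approximation is c_2 = 1.390000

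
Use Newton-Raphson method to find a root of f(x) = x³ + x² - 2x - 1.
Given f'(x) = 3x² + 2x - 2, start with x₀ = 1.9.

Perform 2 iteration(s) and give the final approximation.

f(x) = x³ + x² - 2x - 1
f'(x) = 3x² + 2x - 2
x₀ = 1.9

Newton-Raphson formula: x_{n+1} = x_n - f(x_n)/f'(x_n)

Iteration 1:
  f(1.900000) = 5.669000
  f'(1.900000) = 12.630000
  x_1 = 1.900000 - 5.669000/12.630000 = 1.451148
Iteration 2:
  f(1.451148) = 1.259407
  f'(1.451148) = 7.219788
  x_2 = 1.451148 - 1.259407/7.219788 = 1.276710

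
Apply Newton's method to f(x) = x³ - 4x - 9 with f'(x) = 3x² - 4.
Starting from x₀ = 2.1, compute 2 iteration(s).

f(x) = x³ - 4x - 9
f'(x) = 3x² - 4
x₀ = 2.1

Newton-Raphson formula: x_{n+1} = x_n - f(x_n)/f'(x_n)

Iteration 1:
  f(2.100000) = -8.139000
  f'(2.100000) = 9.230000
  x_1 = 2.100000 - (-8.139000)/9.230000 = 2.981798
Iteration 2:
  f(2.981798) = 5.584341
  f'(2.981798) = 22.673367
  x_2 = 2.981798 - 5.584341/22.673367 = 2.735503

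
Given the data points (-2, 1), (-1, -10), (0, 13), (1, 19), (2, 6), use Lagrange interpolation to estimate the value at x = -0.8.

Lagrange interpolation formula:
P(x) = Σ yᵢ × Lᵢ(x)
where Lᵢ(x) = Π_{j≠i} (x - xⱼ)/(xᵢ - xⱼ)

L_0(-0.8) = (-0.8 - (-1))/(-2 - (-1)) × (-0.8 - 0)/(-2 - 0) × (-0.8 - 1)/(-2 - 1) × (-0.8 - 2)/(-2 - 2) = -0.033600
L_1(-0.8) = (-0.8 - (-2))/(-1 - (-2)) × (-0.8 - 0)/(-1 - 0) × (-0.8 - 1)/(-1 - 1) × (-0.8 - 2)/(-1 - 2) = 0.806400
L_2(-0.8) = (-0.8 - (-2))/(0 - (-2)) × (-0.8 - (-1))/(0 - (-1)) × (-0.8 - 1)/(0 - 1) × (-0.8 - 2)/(0 - 2) = 0.302400
L_3(-0.8) = (-0.8 - (-2))/(1 - (-2)) × (-0.8 - (-1))/(1 - (-1)) × (-0.8 - 0)/(1 - 0) × (-0.8 - 2)/(1 - 2) = -0.089600
L_4(-0.8) = (-0.8 - (-2))/(2 - (-2)) × (-0.8 - (-1))/(2 - (-1)) × (-0.8 - 0)/(2 - 0) × (-0.8 - 1)/(2 - 1) = 0.014400

P(-0.8) = 1×L_0(-0.8) + (-10)×L_1(-0.8) + 13×L_2(-0.8) + 19×L_3(-0.8) + 6×L_4(-0.8)
P(-0.8) = -5.782400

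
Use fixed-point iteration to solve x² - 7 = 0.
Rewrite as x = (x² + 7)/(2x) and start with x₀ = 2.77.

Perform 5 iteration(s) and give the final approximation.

Equation: x² - 7 = 0
Fixed-point form: x = (x² + 7)/(2x)
x₀ = 2.77

x_1 = g(2.770000) = 2.648538
x_2 = g(2.648538) = 2.645753
x_3 = g(2.645753) = 2.645751
x_4 = g(2.645751) = 2.645751
x_5 = g(2.645751) = 2.645751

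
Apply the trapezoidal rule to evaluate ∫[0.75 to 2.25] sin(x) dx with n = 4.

f(x) = sin(x)
a = 0.75, b = 2.25, n = 4
h = (b - a)/n = 0.375000

Trapezoidal rule: (h/2)[f(x₀) + 2f(x₁) + 2f(x₂) + ... + f(xₙ)]

x_0 = 0.7500, f(x_0) = 0.681639, coefficient = 1
x_1 = 1.1250, f(x_1) = 0.902268, coefficient = 2
x_2 = 1.5000, f(x_2) = 0.997495, coefficient = 2
x_3 = 1.8750, f(x_3) = 0.954086, coefficient = 2
x_4 = 2.2500, f(x_4) = 0.778073, coefficient = 1

I ≈ (0.375000/2) × 7.167409 = 1.343889
Exact value: 1.359862
Error: 0.015973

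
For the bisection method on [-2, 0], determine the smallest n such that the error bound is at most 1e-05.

We need (b-a)/2^n ≤ 1e-05
(0 - (-2))/2^n ≤ 1e-05
2/2^n ≤ 1e-05
2^n ≥ 200000
n ≥ log₂(200000) = 17.61
n ≥ 18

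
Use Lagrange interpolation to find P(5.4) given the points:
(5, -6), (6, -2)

Lagrange interpolation formula:
P(x) = Σ yᵢ × Lᵢ(x)
where Lᵢ(x) = Π_{j≠i} (x - xⱼ)/(xᵢ - xⱼ)

L_0(5.4) = (5.4 - 6)/(5 - 6) = 0.600000
L_1(5.4) = (5.4 - 5)/(6 - 5) = 0.400000

P(5.4) = (-6)×L_0(5.4) + (-2)×L_1(5.4)
P(5.4) = -4.400000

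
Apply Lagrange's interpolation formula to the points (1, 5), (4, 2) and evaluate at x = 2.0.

Lagrange interpolation formula:
P(x) = Σ yᵢ × Lᵢ(x)
where Lᵢ(x) = Π_{j≠i} (x - xⱼ)/(xᵢ - xⱼ)

L_0(2.0) = (2.0 - 4)/(1 - 4) = 0.666667
L_1(2.0) = (2.0 - 1)/(4 - 1) = 0.333333

P(2.0) = 5×L_0(2.0) + 2×L_1(2.0)
P(2.0) = 4.000000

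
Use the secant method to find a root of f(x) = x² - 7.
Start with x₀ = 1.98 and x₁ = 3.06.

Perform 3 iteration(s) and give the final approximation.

f(x) = x² - 7
x₀ = 1.98, x₁ = 3.06

Secant formula: x_{n+1} = x_n - f(x_n)(x_n - x_{n-1})/(f(x_n) - f(x_{n-1}))

Iteration 1:
  f(1.980000) = -3.079600
  f(3.060000) = 2.363600
  x_2 = 3.060000 - 2.363600×(3.060000 - 1.980000)/(2.363600 - (-3.079600))
       = 2.591032
Iteration 2:
  f(3.060000) = 2.363600
  f(2.591032) = -0.286554
  x_3 = 2.591032 - (-0.286554)×(2.591032 - 3.060000)/(-0.286554 - 2.363600)
       = 2.641740
Iteration 3:
  f(2.591032) = -0.286554
  f(2.641740) = -0.021209
  x_4 = 2.641740 - (-0.021209)×(2.641740 - 2.591032)/(-0.021209 - (-0.286554))
       = 2.645793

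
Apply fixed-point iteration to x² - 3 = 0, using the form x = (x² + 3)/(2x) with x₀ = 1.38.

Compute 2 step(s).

Equation: x² - 3 = 0
Fixed-point form: x = (x² + 3)/(2x)
x₀ = 1.38

x_1 = g(1.380000) = 1.776957
x_2 = g(1.776957) = 1.732618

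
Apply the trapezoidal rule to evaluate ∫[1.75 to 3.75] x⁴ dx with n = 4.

f(x) = x⁴
a = 1.75, b = 3.75, n = 4
h = (b - a)/n = 0.500000

Trapezoidal rule: (h/2)[f(x₀) + 2f(x₁) + 2f(x₂) + ... + f(xₙ)]

x_0 = 1.7500, f(x_0) = 9.378906, coefficient = 1
x_1 = 2.2500, f(x_1) = 25.628906, coefficient = 2
x_2 = 2.7500, f(x_2) = 57.191406, coefficient = 2
x_3 = 3.2500, f(x_3) = 111.566406, coefficient = 2
x_4 = 3.7500, f(x_4) = 197.753906, coefficient = 1

I ≈ (0.500000/2) × 595.906250 = 148.976562
Exact value: 145.032813
Error: 3.943750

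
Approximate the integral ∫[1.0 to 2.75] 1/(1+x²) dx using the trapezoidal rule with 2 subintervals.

f(x) = 1/(1+x²)
a = 1.0, b = 2.75, n = 2
h = (b - a)/n = 0.875000

Trapezoidal rule: (h/2)[f(x₀) + 2f(x₁) + 2f(x₂) + ... + f(xₙ)]

x_0 = 1.0000, f(x_0) = 0.500000, coefficient = 1
x_1 = 1.8750, f(x_1) = 0.221453, coefficient = 2
x_2 = 2.7500, f(x_2) = 0.116788, coefficient = 1

I ≈ (0.875000/2) × 1.059695 = 0.463617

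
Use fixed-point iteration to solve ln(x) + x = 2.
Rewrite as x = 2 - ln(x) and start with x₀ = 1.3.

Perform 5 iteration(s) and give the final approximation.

Equation: ln(x) + x = 2
Fixed-point form: x = 2 - ln(x)
x₀ = 1.3

x_1 = g(1.300000) = 1.737636
x_2 = g(1.737636) = 1.447475
x_3 = g(1.447475) = 1.630180
x_4 = g(1.630180) = 1.511310
x_5 = g(1.511310) = 1.587023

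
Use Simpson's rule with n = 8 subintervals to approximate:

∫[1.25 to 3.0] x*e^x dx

f(x) = x*e^x
a = 1.25, b = 3.0, n = 8
h = (b - a)/n = 0.218750

Simpson's rule: (h/3)[f(x₀) + 4f(x₁) + 2f(x₂) + ... + f(xₙ)]

x_0 = 1.2500, f(x_0) = 4.362929, coefficient = 1
x_1 = 1.4688, f(x_1) = 6.379959, coefficient = 4
x_2 = 1.6875, f(x_2) = 9.122539, coefficient = 2
x_3 = 1.9062, f(x_3) = 12.824892, coefficient = 4
x_4 = 2.1250, f(x_4) = 17.792407, coefficient = 2
x_5 = 2.3438, f(x_5) = 24.422436, coefficient = 4
x_6 = 2.5625, f(x_6) = 33.231006, coefficient = 2
x_7 = 2.7812, f(x_7) = 44.887101, coefficient = 4
x_8 = 3.0000, f(x_8) = 60.256611, coefficient = 1

I ≈ (0.218750/3) × 538.968994 = 39.299822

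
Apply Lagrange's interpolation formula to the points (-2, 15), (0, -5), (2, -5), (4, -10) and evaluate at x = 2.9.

Lagrange interpolation formula:
P(x) = Σ yᵢ × Lᵢ(x)
where Lᵢ(x) = Π_{j≠i} (x - xⱼ)/(xᵢ - xⱼ)

L_0(2.9) = (2.9 - 0)/(-2 - 0) × (2.9 - 2)/(-2 - 2) × (2.9 - 4)/(-2 - 4) = 0.059813
L_1(2.9) = (2.9 - (-2))/(0 - (-2)) × (2.9 - 2)/(0 - 2) × (2.9 - 4)/(0 - 4) = -0.303188
L_2(2.9) = (2.9 - (-2))/(2 - (-2)) × (2.9 - 0)/(2 - 0) × (2.9 - 4)/(2 - 4) = 0.976938
L_3(2.9) = (2.9 - (-2))/(4 - (-2)) × (2.9 - 0)/(4 - 0) × (2.9 - 2)/(4 - 2) = 0.266437

P(2.9) = 15×L_0(2.9) + (-5)×L_1(2.9) + (-5)×L_2(2.9) + (-10)×L_3(2.9)
P(2.9) = -5.135938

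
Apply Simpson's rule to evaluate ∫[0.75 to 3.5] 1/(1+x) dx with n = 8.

f(x) = 1/(1+x)
a = 0.75, b = 3.5, n = 8
h = (b - a)/n = 0.343750

Simpson's rule: (h/3)[f(x₀) + 4f(x₁) + 2f(x₂) + ... + f(xₙ)]

x_0 = 0.7500, f(x_0) = 0.571429, coefficient = 1
x_1 = 1.0938, f(x_1) = 0.477612, coefficient = 4
x_2 = 1.4375, f(x_2) = 0.410256, coefficient = 2
x_3 = 1.7812, f(x_3) = 0.359551, coefficient = 4
x_4 = 2.1250, f(x_4) = 0.320000, coefficient = 2
x_5 = 2.4688, f(x_5) = 0.288288, coefficient = 4
x_6 = 2.8125, f(x_6) = 0.262295, coefficient = 2
x_7 = 3.1562, f(x_7) = 0.240602, coefficient = 4
x_8 = 3.5000, f(x_8) = 0.222222, coefficient = 1

I ≈ (0.343750/3) × 8.242963 = 0.944506
Exact value: 0.944462
Error: 0.000045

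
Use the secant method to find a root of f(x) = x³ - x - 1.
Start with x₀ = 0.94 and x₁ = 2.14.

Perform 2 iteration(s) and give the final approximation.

f(x) = x³ - x - 1
x₀ = 0.94, x₁ = 2.14

Secant formula: x_{n+1} = x_n - f(x_n)(x_n - x_{n-1})/(f(x_n) - f(x_{n-1}))

Iteration 1:
  f(0.940000) = -1.109416
  f(2.140000) = 6.660344
  x_2 = 2.140000 - 6.660344×(2.140000 - 0.940000)/(6.660344 - (-1.109416))
       = 1.111344
Iteration 2:
  f(2.140000) = 6.660344
  f(1.111344) = -0.738740
  x_3 = 1.111344 - (-0.738740)×(1.111344 - 2.140000)/(-0.738740 - 6.660344)
       = 1.214047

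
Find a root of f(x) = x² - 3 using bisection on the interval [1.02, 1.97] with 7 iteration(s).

f(x) = x² - 3
Initial interval: [1.02, 1.97]

Iteration 1:
  c_1 = (1.020000 + 1.970000)/2 = 1.495000
  f(c_1) = f(1.495000) = -0.764975
  f(a) × f(c) ≥ 0, new interval: [1.495000, 1.970000]
Iteration 2:
  c_2 = (1.495000 + 1.970000)/2 = 1.732500
  f(c_2) = f(1.732500) = 0.001556
  f(a) × f(c) < 0, new interval: [1.495000, 1.732500]
Iteration 3:
  c_3 = (1.495000 + 1.732500)/2 = 1.613750
  f(c_3) = f(1.613750) = -0.395811
  f(a) × f(c) ≥ 0, new interval: [1.613750, 1.732500]
Iteration 4:
  c_4 = (1.613750 + 1.732500)/2 = 1.673125
  f(c_4) = f(1.673125) = -0.200653
  f(a) × f(c) ≥ 0, new interval: [1.673125, 1.732500]
Iteration 5:
  c_5 = (1.673125 + 1.732500)/2 = 1.702812
  f(c_5) = f(1.702812) = -0.100430
  f(a) × f(c) ≥ 0, new interval: [1.702812, 1.732500]
Iteration 6:
  c_6 = (1.702812 + 1.732500)/2 = 1.717656
  f(c_6) = f(1.717656) = -0.049657
  f(a) × f(c) ≥ 0, new interval: [1.717656, 1.732500]
Iteration 7:
  c_7 = (1.717656 + 1.732500)/2 = 1.725078
  f(c_7) = f(1.725078) = -0.024105
  f(a) × f(c) ≥ 0, new interval: [1.725078, 1.732500]

After 7 iteration(s), the approximation is c_7 = 1.725078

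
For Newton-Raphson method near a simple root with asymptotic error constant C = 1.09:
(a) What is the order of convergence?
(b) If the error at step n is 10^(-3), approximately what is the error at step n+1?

(a) Newton-Raphson has quadratic (order 2) convergence near simple roots.
    This means |e_{n+1}| ≈ C|e_n|².

(b) With |e_n| = 10^(-3) and C = 1.09:
    |e_{n+1}| ≈ 1.09 × (10^(-3))² = 1.09 × 10^(-6)

(a) 2 (quadratic); (b) |e_{n+1}| ≈ 1.090e-06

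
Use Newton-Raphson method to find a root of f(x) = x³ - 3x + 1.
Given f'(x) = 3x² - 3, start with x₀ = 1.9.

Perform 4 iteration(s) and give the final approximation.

f(x) = x³ - 3x + 1
f'(x) = 3x² - 3
x₀ = 1.9

Newton-Raphson formula: x_{n+1} = x_n - f(x_n)/f'(x_n)

Iteration 1:
  f(1.900000) = 2.159000
  f'(1.900000) = 7.830000
  x_1 = 1.900000 - 2.159000/7.830000 = 1.624266
Iteration 2:
  f(1.624266) = 0.412404
  f'(1.624266) = 4.914717
  x_2 = 1.624266 - 0.412404/4.914717 = 1.540354
Iteration 3:
  f(1.540354) = 0.033720
  f'(1.540354) = 4.118068
  x_3 = 1.540354 - 0.033720/4.118068 = 1.532165
Iteration 4:
  f(1.532165) = 0.000309
  f'(1.532165) = 4.042592
  x_4 = 1.532165 - 0.000309/4.042592 = 1.532089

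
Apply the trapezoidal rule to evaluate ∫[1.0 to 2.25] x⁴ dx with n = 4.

f(x) = x⁴
a = 1.0, b = 2.25, n = 4
h = (b - a)/n = 0.312500

Trapezoidal rule: (h/2)[f(x₀) + 2f(x₁) + 2f(x₂) + ... + f(xₙ)]

x_0 = 1.0000, f(x_0) = 1.000000, coefficient = 1
x_1 = 1.3125, f(x_1) = 2.967545, coefficient = 2
x_2 = 1.6250, f(x_2) = 6.972900, coefficient = 2
x_3 = 1.9375, f(x_3) = 14.091812, coefficient = 2
x_4 = 2.2500, f(x_4) = 25.628906, coefficient = 1

I ≈ (0.312500/2) × 74.693420 = 11.670847
Exact value: 11.333008
Error: 0.337839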